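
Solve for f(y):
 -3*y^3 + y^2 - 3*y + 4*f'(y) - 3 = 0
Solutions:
 f(y) = C1 + 3*y^4/16 - y^3/12 + 3*y^2/8 + 3*y/4


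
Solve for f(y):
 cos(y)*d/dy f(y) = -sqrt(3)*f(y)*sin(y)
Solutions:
 f(y) = C1*cos(y)^(sqrt(3))


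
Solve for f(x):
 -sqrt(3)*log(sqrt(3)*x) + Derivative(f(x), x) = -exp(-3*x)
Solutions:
 f(x) = C1 + sqrt(3)*x*log(x) + sqrt(3)*x*(-1 + log(3)/2) + exp(-3*x)/3


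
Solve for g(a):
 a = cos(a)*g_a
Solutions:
 g(a) = C1 + Integral(a/cos(a), a)


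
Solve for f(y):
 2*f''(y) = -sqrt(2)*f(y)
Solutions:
 f(y) = C1*sin(2^(3/4)*y/2) + C2*cos(2^(3/4)*y/2)


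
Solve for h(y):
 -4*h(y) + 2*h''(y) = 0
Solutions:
 h(y) = C1*exp(-sqrt(2)*y) + C2*exp(sqrt(2)*y)


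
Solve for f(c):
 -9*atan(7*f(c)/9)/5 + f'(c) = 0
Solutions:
 Integral(1/atan(7*_y/9), (_y, f(c))) = C1 + 9*c/5


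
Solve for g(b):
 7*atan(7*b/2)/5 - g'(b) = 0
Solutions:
 g(b) = C1 + 7*b*atan(7*b/2)/5 - log(49*b^2 + 4)/5


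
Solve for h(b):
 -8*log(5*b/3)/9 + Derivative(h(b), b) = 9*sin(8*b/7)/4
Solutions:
 h(b) = C1 + 8*b*log(b)/9 - 8*b*log(3)/9 - 8*b/9 + 8*b*log(5)/9 - 63*cos(8*b/7)/32


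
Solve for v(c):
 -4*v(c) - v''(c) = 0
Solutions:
 v(c) = C1*sin(2*c) + C2*cos(2*c)


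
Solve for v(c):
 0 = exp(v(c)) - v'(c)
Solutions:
 v(c) = log(-1/(C1 + c))


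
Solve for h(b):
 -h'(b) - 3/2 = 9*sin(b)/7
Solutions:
 h(b) = C1 - 3*b/2 + 9*cos(b)/7


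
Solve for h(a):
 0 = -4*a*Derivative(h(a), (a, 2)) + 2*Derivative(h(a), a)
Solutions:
 h(a) = C1 + C2*a^(3/2)


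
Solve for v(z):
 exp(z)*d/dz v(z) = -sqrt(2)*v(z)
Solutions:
 v(z) = C1*exp(sqrt(2)*exp(-z))


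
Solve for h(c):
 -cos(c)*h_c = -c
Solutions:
 h(c) = C1 + Integral(c/cos(c), c)


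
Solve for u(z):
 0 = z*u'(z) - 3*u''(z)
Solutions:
 u(z) = C1 + C2*erfi(sqrt(6)*z/6)


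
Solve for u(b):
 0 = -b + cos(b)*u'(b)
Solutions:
 u(b) = C1 + Integral(b/cos(b), b)


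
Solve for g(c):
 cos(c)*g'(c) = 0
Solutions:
 g(c) = C1


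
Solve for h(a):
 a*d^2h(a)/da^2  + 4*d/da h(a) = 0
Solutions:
 h(a) = C1 + C2/a^3


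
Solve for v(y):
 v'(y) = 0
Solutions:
 v(y) = C1


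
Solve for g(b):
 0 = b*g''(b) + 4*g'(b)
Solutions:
 g(b) = C1 + C2/b^3


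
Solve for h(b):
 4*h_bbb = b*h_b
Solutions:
 h(b) = C1 + Integral(C2*airyai(2^(1/3)*b/2) + C3*airybi(2^(1/3)*b/2), b)


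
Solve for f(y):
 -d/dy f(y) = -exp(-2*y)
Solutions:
 f(y) = C1 - exp(-2*y)/2


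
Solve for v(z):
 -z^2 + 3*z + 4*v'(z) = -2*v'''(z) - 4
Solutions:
 v(z) = C1 + C2*sin(sqrt(2)*z) + C3*cos(sqrt(2)*z) + z^3/12 - 3*z^2/8 - 5*z/4


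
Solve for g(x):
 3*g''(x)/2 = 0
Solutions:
 g(x) = C1 + C2*x


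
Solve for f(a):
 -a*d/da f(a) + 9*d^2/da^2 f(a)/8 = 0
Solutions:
 f(a) = C1 + C2*erfi(2*a/3)


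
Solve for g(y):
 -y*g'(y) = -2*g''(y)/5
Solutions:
 g(y) = C1 + C2*erfi(sqrt(5)*y/2)


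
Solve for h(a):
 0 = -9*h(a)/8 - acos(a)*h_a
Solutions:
 h(a) = C1*exp(-9*Integral(1/acos(a), a)/8)


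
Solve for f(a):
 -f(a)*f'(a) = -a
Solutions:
 f(a) = -sqrt(C1 + a^2)
 f(a) = sqrt(C1 + a^2)


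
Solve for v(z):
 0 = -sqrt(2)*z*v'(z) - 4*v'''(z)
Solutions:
 v(z) = C1 + Integral(C2*airyai(-sqrt(2)*z/2) + C3*airybi(-sqrt(2)*z/2), z)


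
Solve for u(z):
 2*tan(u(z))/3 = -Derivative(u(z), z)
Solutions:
 u(z) = pi - asin(C1*exp(-2*z/3))
 u(z) = asin(C1*exp(-2*z/3))


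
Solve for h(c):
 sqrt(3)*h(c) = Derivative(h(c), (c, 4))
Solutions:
 h(c) = C1*exp(-3^(1/8)*c) + C2*exp(3^(1/8)*c) + C3*sin(3^(1/8)*c) + C4*cos(3^(1/8)*c)


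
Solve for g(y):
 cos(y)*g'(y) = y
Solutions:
 g(y) = C1 + Integral(y/cos(y), y)


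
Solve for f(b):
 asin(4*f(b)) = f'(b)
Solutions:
 Integral(1/asin(4*_y), (_y, f(b))) = C1 + b


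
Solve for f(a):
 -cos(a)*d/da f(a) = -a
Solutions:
 f(a) = C1 + Integral(a/cos(a), a)


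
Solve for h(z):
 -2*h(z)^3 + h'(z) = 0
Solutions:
 h(z) = -sqrt(2)*sqrt(-1/(C1 + 2*z))/2
 h(z) = sqrt(2)*sqrt(-1/(C1 + 2*z))/2


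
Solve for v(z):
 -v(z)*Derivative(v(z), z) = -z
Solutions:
 v(z) = -sqrt(C1 + z^2)
 v(z) = sqrt(C1 + z^2)


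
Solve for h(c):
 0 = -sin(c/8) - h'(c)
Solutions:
 h(c) = C1 + 8*cos(c/8)


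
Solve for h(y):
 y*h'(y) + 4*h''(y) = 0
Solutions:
 h(y) = C1 + C2*erf(sqrt(2)*y/4)


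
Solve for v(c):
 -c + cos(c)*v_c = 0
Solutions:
 v(c) = C1 + Integral(c/cos(c), c)


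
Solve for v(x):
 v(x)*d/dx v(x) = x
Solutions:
 v(x) = -sqrt(C1 + x^2)
 v(x) = sqrt(C1 + x^2)


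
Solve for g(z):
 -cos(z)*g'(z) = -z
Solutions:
 g(z) = C1 + Integral(z/cos(z), z)


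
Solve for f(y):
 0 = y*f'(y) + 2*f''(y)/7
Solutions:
 f(y) = C1 + C2*erf(sqrt(7)*y/2)


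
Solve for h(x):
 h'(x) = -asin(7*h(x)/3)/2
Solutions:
 Integral(1/asin(7*_y/3), (_y, h(x))) = C1 - x/2


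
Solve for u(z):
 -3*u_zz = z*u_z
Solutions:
 u(z) = C1 + C2*erf(sqrt(6)*z/6)


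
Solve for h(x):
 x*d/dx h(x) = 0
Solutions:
 h(x) = C1


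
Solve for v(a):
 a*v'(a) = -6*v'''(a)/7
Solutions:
 v(a) = C1 + Integral(C2*airyai(-6^(2/3)*7^(1/3)*a/6) + C3*airybi(-6^(2/3)*7^(1/3)*a/6), a)


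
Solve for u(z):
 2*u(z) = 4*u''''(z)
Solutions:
 u(z) = C1*exp(-2^(3/4)*z/2) + C2*exp(2^(3/4)*z/2) + C3*sin(2^(3/4)*z/2) + C4*cos(2^(3/4)*z/2)


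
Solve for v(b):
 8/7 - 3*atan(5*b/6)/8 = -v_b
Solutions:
 v(b) = C1 + 3*b*atan(5*b/6)/8 - 8*b/7 - 9*log(25*b^2 + 36)/40


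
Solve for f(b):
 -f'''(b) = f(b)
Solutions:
 f(b) = C3*exp(-b) + (C1*sin(sqrt(3)*b/2) + C2*cos(sqrt(3)*b/2))*exp(b/2)


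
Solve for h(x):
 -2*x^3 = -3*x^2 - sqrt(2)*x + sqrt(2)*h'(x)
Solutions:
 h(x) = C1 - sqrt(2)*x^4/4 + sqrt(2)*x^3/2 + x^2/2


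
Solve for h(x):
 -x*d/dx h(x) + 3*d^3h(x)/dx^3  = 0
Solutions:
 h(x) = C1 + Integral(C2*airyai(3^(2/3)*x/3) + C3*airybi(3^(2/3)*x/3), x)


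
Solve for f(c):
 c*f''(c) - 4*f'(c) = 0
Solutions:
 f(c) = C1 + C2*c^5


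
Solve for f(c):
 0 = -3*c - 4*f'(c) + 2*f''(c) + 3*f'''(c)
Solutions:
 f(c) = C1 + C2*exp(c*(-1 + sqrt(13))/3) + C3*exp(-c*(1 + sqrt(13))/3) - 3*c^2/8 - 3*c/8


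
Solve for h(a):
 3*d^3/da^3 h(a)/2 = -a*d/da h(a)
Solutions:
 h(a) = C1 + Integral(C2*airyai(-2^(1/3)*3^(2/3)*a/3) + C3*airybi(-2^(1/3)*3^(2/3)*a/3), a)


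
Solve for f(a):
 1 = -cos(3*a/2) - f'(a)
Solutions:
 f(a) = C1 - a - 2*sin(3*a/2)/3


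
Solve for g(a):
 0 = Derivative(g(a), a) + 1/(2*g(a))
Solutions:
 g(a) = -sqrt(C1 - a)
 g(a) = sqrt(C1 - a)


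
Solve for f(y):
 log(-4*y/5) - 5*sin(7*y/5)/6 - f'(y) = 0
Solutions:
 f(y) = C1 + y*log(-y) - y*log(5) - y + 2*y*log(2) + 25*cos(7*y/5)/42


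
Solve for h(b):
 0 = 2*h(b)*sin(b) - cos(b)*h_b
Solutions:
 h(b) = C1/cos(b)^2


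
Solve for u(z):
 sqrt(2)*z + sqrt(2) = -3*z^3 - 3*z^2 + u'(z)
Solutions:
 u(z) = C1 + 3*z^4/4 + z^3 + sqrt(2)*z^2/2 + sqrt(2)*z


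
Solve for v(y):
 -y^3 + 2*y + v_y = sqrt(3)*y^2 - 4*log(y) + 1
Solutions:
 v(y) = C1 + y^4/4 + sqrt(3)*y^3/3 - y^2 - 4*y*log(y) + 5*y


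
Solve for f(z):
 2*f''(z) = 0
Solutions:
 f(z) = C1 + C2*z


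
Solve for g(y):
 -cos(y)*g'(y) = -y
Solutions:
 g(y) = C1 + Integral(y/cos(y), y)


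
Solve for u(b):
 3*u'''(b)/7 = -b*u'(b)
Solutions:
 u(b) = C1 + Integral(C2*airyai(-3^(2/3)*7^(1/3)*b/3) + C3*airybi(-3^(2/3)*7^(1/3)*b/3), b)


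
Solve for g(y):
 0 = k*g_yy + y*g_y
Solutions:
 g(y) = C1 + C2*sqrt(k)*erf(sqrt(2)*y*sqrt(1/k)/2)


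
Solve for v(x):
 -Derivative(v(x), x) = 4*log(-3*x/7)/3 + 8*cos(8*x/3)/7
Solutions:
 v(x) = C1 - 4*x*log(-x)/3 - 4*x*log(3)/3 + 4*x/3 + 4*x*log(7)/3 - 3*sin(8*x/3)/7


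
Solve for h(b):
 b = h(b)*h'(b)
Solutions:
 h(b) = -sqrt(C1 + b^2)
 h(b) = sqrt(C1 + b^2)


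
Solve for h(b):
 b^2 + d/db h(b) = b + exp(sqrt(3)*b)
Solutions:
 h(b) = C1 - b^3/3 + b^2/2 + sqrt(3)*exp(sqrt(3)*b)/3


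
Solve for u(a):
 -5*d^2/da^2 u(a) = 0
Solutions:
 u(a) = C1 + C2*a


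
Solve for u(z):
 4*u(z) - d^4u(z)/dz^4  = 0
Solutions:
 u(z) = C1*exp(-sqrt(2)*z) + C2*exp(sqrt(2)*z) + C3*sin(sqrt(2)*z) + C4*cos(sqrt(2)*z)


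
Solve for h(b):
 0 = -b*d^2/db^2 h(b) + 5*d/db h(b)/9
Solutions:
 h(b) = C1 + C2*b^(14/9)


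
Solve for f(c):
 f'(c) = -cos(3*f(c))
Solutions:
 f(c) = -asin((C1 + exp(6*c))/(C1 - exp(6*c)))/3 + pi/3
 f(c) = asin((C1 + exp(6*c))/(C1 - exp(6*c)))/3


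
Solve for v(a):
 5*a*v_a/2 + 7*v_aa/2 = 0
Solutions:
 v(a) = C1 + C2*erf(sqrt(70)*a/14)


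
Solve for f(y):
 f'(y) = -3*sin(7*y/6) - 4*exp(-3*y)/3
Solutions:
 f(y) = C1 + 18*cos(7*y/6)/7 + 4*exp(-3*y)/9


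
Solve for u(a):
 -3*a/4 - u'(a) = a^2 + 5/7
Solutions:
 u(a) = C1 - a^3/3 - 3*a^2/8 - 5*a/7


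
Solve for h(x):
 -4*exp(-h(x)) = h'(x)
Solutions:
 h(x) = log(C1 - 4*x)


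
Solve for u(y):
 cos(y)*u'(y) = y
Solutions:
 u(y) = C1 + Integral(y/cos(y), y)


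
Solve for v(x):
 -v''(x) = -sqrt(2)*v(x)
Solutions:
 v(x) = C1*exp(-2^(1/4)*x) + C2*exp(2^(1/4)*x)


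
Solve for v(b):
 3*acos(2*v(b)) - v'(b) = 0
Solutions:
 Integral(1/acos(2*_y), (_y, v(b))) = C1 + 3*b


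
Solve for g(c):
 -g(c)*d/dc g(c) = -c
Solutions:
 g(c) = -sqrt(C1 + c^2)
 g(c) = sqrt(C1 + c^2)


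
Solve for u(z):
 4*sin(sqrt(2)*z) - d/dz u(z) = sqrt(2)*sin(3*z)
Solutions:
 u(z) = C1 + sqrt(2)*cos(3*z)/3 - 2*sqrt(2)*cos(sqrt(2)*z)


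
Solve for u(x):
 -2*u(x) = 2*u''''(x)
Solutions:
 u(x) = (C1*sin(sqrt(2)*x/2) + C2*cos(sqrt(2)*x/2))*exp(-sqrt(2)*x/2) + (C3*sin(sqrt(2)*x/2) + C4*cos(sqrt(2)*x/2))*exp(sqrt(2)*x/2)


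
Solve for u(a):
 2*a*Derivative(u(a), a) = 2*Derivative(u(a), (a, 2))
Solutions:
 u(a) = C1 + C2*erfi(sqrt(2)*a/2)


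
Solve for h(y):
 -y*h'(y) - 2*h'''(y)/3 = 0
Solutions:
 h(y) = C1 + Integral(C2*airyai(-2^(2/3)*3^(1/3)*y/2) + C3*airybi(-2^(2/3)*3^(1/3)*y/2), y)


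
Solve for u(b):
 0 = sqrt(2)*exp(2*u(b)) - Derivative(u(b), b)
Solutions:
 u(b) = log(-sqrt(-1/(C1 + sqrt(2)*b))) - log(2)/2
 u(b) = log(-1/(C1 + sqrt(2)*b))/2 - log(2)/2


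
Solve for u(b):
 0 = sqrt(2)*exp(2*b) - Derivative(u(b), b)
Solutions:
 u(b) = C1 + sqrt(2)*exp(2*b)/2


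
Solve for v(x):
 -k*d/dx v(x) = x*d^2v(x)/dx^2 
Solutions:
 v(x) = C1 + x^(1 - re(k))*(C2*sin(log(x)*Abs(im(k))) + C3*cos(log(x)*im(k)))


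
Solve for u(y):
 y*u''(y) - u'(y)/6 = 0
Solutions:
 u(y) = C1 + C2*y^(7/6)


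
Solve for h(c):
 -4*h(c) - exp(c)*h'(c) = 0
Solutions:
 h(c) = C1*exp(4*exp(-c))


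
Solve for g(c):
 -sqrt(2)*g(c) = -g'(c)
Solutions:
 g(c) = C1*exp(sqrt(2)*c)


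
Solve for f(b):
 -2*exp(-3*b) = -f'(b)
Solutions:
 f(b) = C1 - 2*exp(-3*b)/3


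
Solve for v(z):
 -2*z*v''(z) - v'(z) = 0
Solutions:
 v(z) = C1 + C2*sqrt(z)


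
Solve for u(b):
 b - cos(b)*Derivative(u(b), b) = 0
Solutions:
 u(b) = C1 + Integral(b/cos(b), b)


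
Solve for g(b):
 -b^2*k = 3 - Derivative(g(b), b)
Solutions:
 g(b) = C1 + b^3*k/3 + 3*b


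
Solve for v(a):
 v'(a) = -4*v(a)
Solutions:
 v(a) = C1*exp(-4*a)


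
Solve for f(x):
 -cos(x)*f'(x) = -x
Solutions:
 f(x) = C1 + Integral(x/cos(x), x)


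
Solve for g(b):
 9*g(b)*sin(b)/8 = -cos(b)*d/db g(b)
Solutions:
 g(b) = C1*cos(b)^(9/8)


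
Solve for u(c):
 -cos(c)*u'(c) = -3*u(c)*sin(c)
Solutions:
 u(c) = C1/cos(c)^3


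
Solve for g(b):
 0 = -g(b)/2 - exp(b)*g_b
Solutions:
 g(b) = C1*exp(exp(-b)/2)


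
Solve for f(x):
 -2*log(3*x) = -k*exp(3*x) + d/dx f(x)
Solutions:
 f(x) = C1 + k*exp(3*x)/3 - 2*x*log(x) + 2*x*(1 - log(3))


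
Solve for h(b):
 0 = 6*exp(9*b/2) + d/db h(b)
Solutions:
 h(b) = C1 - 4*exp(9*b/2)/3


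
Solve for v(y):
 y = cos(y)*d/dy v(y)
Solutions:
 v(y) = C1 + Integral(y/cos(y), y)


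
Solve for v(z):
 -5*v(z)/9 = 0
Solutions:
 v(z) = 0


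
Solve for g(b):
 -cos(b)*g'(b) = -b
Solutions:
 g(b) = C1 + Integral(b/cos(b), b)


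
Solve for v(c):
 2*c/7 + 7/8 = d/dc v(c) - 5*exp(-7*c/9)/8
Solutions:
 v(c) = C1 + c^2/7 + 7*c/8 - 45*exp(-7*c/9)/56


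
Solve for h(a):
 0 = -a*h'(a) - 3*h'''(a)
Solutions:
 h(a) = C1 + Integral(C2*airyai(-3^(2/3)*a/3) + C3*airybi(-3^(2/3)*a/3), a)


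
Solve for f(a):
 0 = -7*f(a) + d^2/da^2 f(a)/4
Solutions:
 f(a) = C1*exp(-2*sqrt(7)*a) + C2*exp(2*sqrt(7)*a)


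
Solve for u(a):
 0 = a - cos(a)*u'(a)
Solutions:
 u(a) = C1 + Integral(a/cos(a), a)


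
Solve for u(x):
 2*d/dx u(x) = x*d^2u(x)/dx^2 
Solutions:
 u(x) = C1 + C2*x^3


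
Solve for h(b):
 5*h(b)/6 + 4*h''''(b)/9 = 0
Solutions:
 h(b) = (C1*sin(15^(1/4)*2^(3/4)*b/4) + C2*cos(15^(1/4)*2^(3/4)*b/4))*exp(-15^(1/4)*2^(3/4)*b/4) + (C3*sin(15^(1/4)*2^(3/4)*b/4) + C4*cos(15^(1/4)*2^(3/4)*b/4))*exp(15^(1/4)*2^(3/4)*b/4)


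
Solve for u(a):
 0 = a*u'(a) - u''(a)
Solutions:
 u(a) = C1 + C2*erfi(sqrt(2)*a/2)


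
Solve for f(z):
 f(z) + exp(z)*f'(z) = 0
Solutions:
 f(z) = C1*exp(exp(-z))


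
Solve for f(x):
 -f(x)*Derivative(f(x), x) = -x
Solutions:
 f(x) = -sqrt(C1 + x^2)
 f(x) = sqrt(C1 + x^2)


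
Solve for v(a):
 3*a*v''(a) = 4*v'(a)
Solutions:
 v(a) = C1 + C2*a^(7/3)


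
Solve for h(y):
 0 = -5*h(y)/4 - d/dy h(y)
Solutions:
 h(y) = C1*exp(-5*y/4)


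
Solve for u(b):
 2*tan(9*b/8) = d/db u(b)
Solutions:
 u(b) = C1 - 16*log(cos(9*b/8))/9


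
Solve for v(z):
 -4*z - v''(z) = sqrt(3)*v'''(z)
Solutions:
 v(z) = C1 + C2*z + C3*exp(-sqrt(3)*z/3) - 2*z^3/3 + 2*sqrt(3)*z^2


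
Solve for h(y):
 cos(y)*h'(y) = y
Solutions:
 h(y) = C1 + Integral(y/cos(y), y)


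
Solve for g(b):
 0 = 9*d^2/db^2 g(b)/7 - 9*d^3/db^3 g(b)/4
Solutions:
 g(b) = C1 + C2*b + C3*exp(4*b/7)


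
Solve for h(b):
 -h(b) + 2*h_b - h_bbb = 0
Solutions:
 h(b) = C1*exp(b) + C2*exp(b*(-1 + sqrt(5))/2) + C3*exp(-b*(1 + sqrt(5))/2)


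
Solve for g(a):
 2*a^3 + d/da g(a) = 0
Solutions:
 g(a) = C1 - a^4/2


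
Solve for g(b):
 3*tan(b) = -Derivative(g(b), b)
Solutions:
 g(b) = C1 + 3*log(cos(b))


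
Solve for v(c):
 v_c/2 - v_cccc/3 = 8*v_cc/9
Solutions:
 v(c) = C1 + C2*exp(2^(1/3)*c*(-(81 + sqrt(14753))^(1/3) + 16*2^(1/3)/(81 + sqrt(14753))^(1/3))/12)*sin(2^(1/3)*sqrt(3)*c*(16*2^(1/3)/(81 + sqrt(14753))^(1/3) + (81 + sqrt(14753))^(1/3))/12) + C3*exp(2^(1/3)*c*(-(81 + sqrt(14753))^(1/3) + 16*2^(1/3)/(81 + sqrt(14753))^(1/3))/12)*cos(2^(1/3)*sqrt(3)*c*(16*2^(1/3)/(81 + sqrt(14753))^(1/3) + (81 + sqrt(14753))^(1/3))/12) + C4*exp(-2^(1/3)*c*(-(81 + sqrt(14753))^(1/3) + 16*2^(1/3)/(81 + sqrt(14753))^(1/3))/6)


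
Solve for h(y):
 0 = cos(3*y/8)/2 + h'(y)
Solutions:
 h(y) = C1 - 4*sin(3*y/8)/3


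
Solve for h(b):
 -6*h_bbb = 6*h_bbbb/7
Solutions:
 h(b) = C1 + C2*b + C3*b^2 + C4*exp(-7*b)


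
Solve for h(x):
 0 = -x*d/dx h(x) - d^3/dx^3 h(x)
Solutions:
 h(x) = C1 + Integral(C2*airyai(-x) + C3*airybi(-x), x)


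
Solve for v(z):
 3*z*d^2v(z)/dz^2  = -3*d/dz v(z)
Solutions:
 v(z) = C1 + C2*log(z)


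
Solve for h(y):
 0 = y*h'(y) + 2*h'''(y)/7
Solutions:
 h(y) = C1 + Integral(C2*airyai(-2^(2/3)*7^(1/3)*y/2) + C3*airybi(-2^(2/3)*7^(1/3)*y/2), y)


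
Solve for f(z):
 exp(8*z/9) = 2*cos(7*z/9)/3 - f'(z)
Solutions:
 f(z) = C1 - 9*exp(8*z/9)/8 + 6*sin(7*z/9)/7


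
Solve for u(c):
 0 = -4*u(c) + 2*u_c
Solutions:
 u(c) = C1*exp(2*c)


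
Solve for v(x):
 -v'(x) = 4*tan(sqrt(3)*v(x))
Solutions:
 v(x) = sqrt(3)*(pi - asin(C1*exp(-4*sqrt(3)*x)))/3
 v(x) = sqrt(3)*asin(C1*exp(-4*sqrt(3)*x))/3


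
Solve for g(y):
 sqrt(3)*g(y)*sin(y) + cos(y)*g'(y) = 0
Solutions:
 g(y) = C1*cos(y)^(sqrt(3))


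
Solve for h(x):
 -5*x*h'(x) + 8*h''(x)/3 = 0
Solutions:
 h(x) = C1 + C2*erfi(sqrt(15)*x/4)


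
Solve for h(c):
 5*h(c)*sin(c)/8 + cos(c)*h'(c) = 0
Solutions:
 h(c) = C1*cos(c)^(5/8)


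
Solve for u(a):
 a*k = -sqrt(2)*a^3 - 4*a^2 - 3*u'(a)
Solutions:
 u(a) = C1 - sqrt(2)*a^4/12 - 4*a^3/9 - a^2*k/6


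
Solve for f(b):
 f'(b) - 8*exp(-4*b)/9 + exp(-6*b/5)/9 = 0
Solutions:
 f(b) = C1 - 2*exp(-4*b)/9 + 5*exp(-6*b/5)/54


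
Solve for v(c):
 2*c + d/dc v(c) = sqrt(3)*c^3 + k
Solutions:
 v(c) = C1 + sqrt(3)*c^4/4 - c^2 + c*k


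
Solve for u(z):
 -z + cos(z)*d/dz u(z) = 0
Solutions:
 u(z) = C1 + Integral(z/cos(z), z)


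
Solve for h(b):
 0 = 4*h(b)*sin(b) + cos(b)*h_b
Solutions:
 h(b) = C1*cos(b)^4


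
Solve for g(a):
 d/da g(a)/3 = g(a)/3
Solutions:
 g(a) = C1*exp(a)


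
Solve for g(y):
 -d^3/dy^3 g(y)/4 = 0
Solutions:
 g(y) = C1 + C2*y + C3*y^2


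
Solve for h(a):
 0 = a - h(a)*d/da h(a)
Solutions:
 h(a) = -sqrt(C1 + a^2)
 h(a) = sqrt(C1 + a^2)


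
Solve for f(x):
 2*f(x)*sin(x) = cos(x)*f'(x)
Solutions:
 f(x) = C1/cos(x)^2


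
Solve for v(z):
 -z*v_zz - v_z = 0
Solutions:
 v(z) = C1 + C2*log(z)


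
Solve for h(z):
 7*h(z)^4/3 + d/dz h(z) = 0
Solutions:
 h(z) = (-1 - sqrt(3)*I)*(1/(C1 + 7*z))^(1/3)/2
 h(z) = (-1 + sqrt(3)*I)*(1/(C1 + 7*z))^(1/3)/2
 h(z) = (1/(C1 + 7*z))^(1/3)


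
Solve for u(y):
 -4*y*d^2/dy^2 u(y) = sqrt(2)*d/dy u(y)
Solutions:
 u(y) = C1 + C2*y^(1 - sqrt(2)/4)


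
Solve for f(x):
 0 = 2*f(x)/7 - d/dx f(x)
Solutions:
 f(x) = C1*exp(2*x/7)


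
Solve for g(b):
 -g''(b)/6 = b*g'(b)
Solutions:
 g(b) = C1 + C2*erf(sqrt(3)*b)


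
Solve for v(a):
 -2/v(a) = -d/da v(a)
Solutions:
 v(a) = -sqrt(C1 + 4*a)
 v(a) = sqrt(C1 + 4*a)


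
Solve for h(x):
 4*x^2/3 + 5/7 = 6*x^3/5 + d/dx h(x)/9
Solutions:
 h(x) = C1 - 27*x^4/10 + 4*x^3 + 45*x/7


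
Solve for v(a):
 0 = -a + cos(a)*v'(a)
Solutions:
 v(a) = C1 + Integral(a/cos(a), a)


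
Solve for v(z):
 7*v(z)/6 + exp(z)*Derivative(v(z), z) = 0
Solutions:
 v(z) = C1*exp(7*exp(-z)/6)


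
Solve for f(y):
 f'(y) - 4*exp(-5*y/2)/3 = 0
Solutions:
 f(y) = C1 - 8*exp(-5*y/2)/15


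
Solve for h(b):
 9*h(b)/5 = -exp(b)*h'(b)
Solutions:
 h(b) = C1*exp(9*exp(-b)/5)


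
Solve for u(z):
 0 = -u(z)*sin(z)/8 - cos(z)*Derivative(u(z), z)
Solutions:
 u(z) = C1*cos(z)^(1/8)


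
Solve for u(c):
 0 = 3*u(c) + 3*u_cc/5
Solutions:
 u(c) = C1*sin(sqrt(5)*c) + C2*cos(sqrt(5)*c)


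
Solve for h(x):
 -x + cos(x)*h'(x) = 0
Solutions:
 h(x) = C1 + Integral(x/cos(x), x)


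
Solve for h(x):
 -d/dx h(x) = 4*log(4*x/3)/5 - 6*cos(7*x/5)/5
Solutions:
 h(x) = C1 - 4*x*log(x)/5 - 8*x*log(2)/5 + 4*x/5 + 4*x*log(3)/5 + 6*sin(7*x/5)/7


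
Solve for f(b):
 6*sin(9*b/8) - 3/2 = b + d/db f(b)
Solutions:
 f(b) = C1 - b^2/2 - 3*b/2 - 16*cos(9*b/8)/3


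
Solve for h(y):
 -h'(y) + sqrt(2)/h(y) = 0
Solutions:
 h(y) = -sqrt(C1 + 2*sqrt(2)*y)
 h(y) = sqrt(C1 + 2*sqrt(2)*y)


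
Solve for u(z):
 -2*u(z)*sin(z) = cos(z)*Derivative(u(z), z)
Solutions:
 u(z) = C1*cos(z)^2


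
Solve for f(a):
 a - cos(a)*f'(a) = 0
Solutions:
 f(a) = C1 + Integral(a/cos(a), a)


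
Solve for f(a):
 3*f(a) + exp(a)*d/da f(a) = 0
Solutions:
 f(a) = C1*exp(3*exp(-a))


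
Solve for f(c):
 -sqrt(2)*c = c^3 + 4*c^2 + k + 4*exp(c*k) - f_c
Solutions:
 f(c) = C1 + c^4/4 + 4*c^3/3 + sqrt(2)*c^2/2 + c*k + 4*exp(c*k)/k


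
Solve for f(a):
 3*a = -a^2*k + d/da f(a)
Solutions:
 f(a) = C1 + a^3*k/3 + 3*a^2/2


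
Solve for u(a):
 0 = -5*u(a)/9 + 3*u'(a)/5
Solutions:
 u(a) = C1*exp(25*a/27)


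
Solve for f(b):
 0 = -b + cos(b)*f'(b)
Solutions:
 f(b) = C1 + Integral(b/cos(b), b)


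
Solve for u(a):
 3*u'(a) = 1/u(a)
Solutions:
 u(a) = -sqrt(C1 + 6*a)/3
 u(a) = sqrt(C1 + 6*a)/3


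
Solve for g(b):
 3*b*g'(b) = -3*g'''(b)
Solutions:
 g(b) = C1 + Integral(C2*airyai(-b) + C3*airybi(-b), b)


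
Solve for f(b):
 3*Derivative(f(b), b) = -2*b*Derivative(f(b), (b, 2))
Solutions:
 f(b) = C1 + C2/sqrt(b)


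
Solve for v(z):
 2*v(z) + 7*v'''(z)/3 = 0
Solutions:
 v(z) = C3*exp(-6^(1/3)*7^(2/3)*z/7) + (C1*sin(2^(1/3)*3^(5/6)*7^(2/3)*z/14) + C2*cos(2^(1/3)*3^(5/6)*7^(2/3)*z/14))*exp(6^(1/3)*7^(2/3)*z/14)


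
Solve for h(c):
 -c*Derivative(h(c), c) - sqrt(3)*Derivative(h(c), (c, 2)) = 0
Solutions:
 h(c) = C1 + C2*erf(sqrt(2)*3^(3/4)*c/6)


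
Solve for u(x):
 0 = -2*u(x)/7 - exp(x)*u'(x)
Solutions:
 u(x) = C1*exp(2*exp(-x)/7)


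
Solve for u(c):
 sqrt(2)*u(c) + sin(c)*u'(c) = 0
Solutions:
 u(c) = C1*(cos(c) + 1)^(sqrt(2)/2)/(cos(c) - 1)^(sqrt(2)/2)


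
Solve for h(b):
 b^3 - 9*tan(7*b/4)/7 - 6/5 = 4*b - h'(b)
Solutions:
 h(b) = C1 - b^4/4 + 2*b^2 + 6*b/5 - 36*log(cos(7*b/4))/49


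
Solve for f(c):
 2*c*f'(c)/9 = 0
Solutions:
 f(c) = C1


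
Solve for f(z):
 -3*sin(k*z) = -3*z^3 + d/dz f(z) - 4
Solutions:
 f(z) = C1 + 3*z^4/4 + 4*z + 3*cos(k*z)/k


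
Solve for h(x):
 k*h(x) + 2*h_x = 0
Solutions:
 h(x) = C1*exp(-k*x/2)


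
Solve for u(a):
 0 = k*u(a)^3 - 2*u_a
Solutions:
 u(a) = -sqrt(-1/(C1 + a*k))
 u(a) = sqrt(-1/(C1 + a*k))


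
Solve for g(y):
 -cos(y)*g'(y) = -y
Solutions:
 g(y) = C1 + Integral(y/cos(y), y)


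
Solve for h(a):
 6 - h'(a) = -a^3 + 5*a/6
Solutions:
 h(a) = C1 + a^4/4 - 5*a^2/12 + 6*a


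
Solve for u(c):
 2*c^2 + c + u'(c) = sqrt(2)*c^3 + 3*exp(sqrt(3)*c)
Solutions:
 u(c) = C1 + sqrt(2)*c^4/4 - 2*c^3/3 - c^2/2 + sqrt(3)*exp(sqrt(3)*c)


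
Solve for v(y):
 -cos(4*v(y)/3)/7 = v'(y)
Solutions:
 y/7 - 3*log(sin(4*v(y)/3) - 1)/8 + 3*log(sin(4*v(y)/3) + 1)/8 = C1


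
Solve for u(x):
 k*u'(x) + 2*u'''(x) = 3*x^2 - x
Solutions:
 u(x) = C1 + C2*exp(-sqrt(2)*x*sqrt(-k)/2) + C3*exp(sqrt(2)*x*sqrt(-k)/2) + x^3/k - x^2/(2*k) - 12*x/k^2


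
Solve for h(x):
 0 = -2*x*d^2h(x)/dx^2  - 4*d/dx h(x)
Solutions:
 h(x) = C1 + C2/x


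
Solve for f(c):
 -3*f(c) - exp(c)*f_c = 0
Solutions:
 f(c) = C1*exp(3*exp(-c))


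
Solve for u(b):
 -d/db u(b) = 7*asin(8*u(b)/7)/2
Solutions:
 Integral(1/asin(8*_y/7), (_y, u(b))) = C1 - 7*b/2


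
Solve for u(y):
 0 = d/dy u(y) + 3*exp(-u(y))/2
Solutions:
 u(y) = log(C1 - 3*y/2)


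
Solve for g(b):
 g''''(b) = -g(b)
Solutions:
 g(b) = (C1*sin(sqrt(2)*b/2) + C2*cos(sqrt(2)*b/2))*exp(-sqrt(2)*b/2) + (C3*sin(sqrt(2)*b/2) + C4*cos(sqrt(2)*b/2))*exp(sqrt(2)*b/2)


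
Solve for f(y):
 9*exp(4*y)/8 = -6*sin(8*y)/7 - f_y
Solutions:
 f(y) = C1 - 9*exp(4*y)/32 + 3*cos(8*y)/28


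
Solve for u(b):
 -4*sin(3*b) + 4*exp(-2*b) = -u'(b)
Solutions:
 u(b) = C1 - 4*cos(3*b)/3 + 2*exp(-2*b)


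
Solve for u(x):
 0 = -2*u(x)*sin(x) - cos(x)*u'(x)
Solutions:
 u(x) = C1*cos(x)^2


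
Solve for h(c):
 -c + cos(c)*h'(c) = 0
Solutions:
 h(c) = C1 + Integral(c/cos(c), c)


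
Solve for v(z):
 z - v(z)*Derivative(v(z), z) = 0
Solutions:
 v(z) = -sqrt(C1 + z^2)
 v(z) = sqrt(C1 + z^2)


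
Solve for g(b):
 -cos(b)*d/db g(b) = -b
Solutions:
 g(b) = C1 + Integral(b/cos(b), b)


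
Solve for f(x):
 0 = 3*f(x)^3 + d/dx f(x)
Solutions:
 f(x) = -sqrt(2)*sqrt(-1/(C1 - 3*x))/2
 f(x) = sqrt(2)*sqrt(-1/(C1 - 3*x))/2


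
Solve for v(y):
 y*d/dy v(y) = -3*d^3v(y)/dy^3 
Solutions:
 v(y) = C1 + Integral(C2*airyai(-3^(2/3)*y/3) + C3*airybi(-3^(2/3)*y/3), y)


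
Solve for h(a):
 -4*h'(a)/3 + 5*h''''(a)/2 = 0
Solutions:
 h(a) = C1 + C4*exp(2*15^(2/3)*a/15) + (C2*sin(3^(1/6)*5^(2/3)*a/5) + C3*cos(3^(1/6)*5^(2/3)*a/5))*exp(-15^(2/3)*a/15)


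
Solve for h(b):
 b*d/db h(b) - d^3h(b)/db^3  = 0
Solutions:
 h(b) = C1 + Integral(C2*airyai(b) + C3*airybi(b), b)


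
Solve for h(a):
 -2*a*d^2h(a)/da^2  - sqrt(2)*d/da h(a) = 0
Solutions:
 h(a) = C1 + C2*a^(1 - sqrt(2)/2)


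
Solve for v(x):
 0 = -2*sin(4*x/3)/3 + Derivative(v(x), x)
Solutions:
 v(x) = C1 - cos(4*x/3)/2


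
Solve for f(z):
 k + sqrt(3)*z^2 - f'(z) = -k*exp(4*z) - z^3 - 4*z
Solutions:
 f(z) = C1 + k*z + k*exp(4*z)/4 + z^4/4 + sqrt(3)*z^3/3 + 2*z^2


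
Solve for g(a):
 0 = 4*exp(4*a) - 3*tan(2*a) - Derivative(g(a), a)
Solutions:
 g(a) = C1 + exp(4*a) + 3*log(cos(2*a))/2


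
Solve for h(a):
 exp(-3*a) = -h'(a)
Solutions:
 h(a) = C1 + exp(-3*a)/3


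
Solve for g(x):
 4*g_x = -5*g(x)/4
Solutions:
 g(x) = C1*exp(-5*x/16)


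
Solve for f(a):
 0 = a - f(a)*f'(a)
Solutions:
 f(a) = -sqrt(C1 + a^2)
 f(a) = sqrt(C1 + a^2)


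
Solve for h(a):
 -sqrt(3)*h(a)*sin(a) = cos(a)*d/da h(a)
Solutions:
 h(a) = C1*cos(a)^(sqrt(3))


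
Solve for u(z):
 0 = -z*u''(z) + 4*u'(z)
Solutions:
 u(z) = C1 + C2*z^5


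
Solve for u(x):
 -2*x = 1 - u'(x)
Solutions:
 u(x) = C1 + x^2 + x


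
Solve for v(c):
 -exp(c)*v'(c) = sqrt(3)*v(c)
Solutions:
 v(c) = C1*exp(sqrt(3)*exp(-c))


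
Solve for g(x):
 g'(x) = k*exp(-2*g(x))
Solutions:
 g(x) = log(-sqrt(C1 + 2*k*x))
 g(x) = log(C1 + 2*k*x)/2


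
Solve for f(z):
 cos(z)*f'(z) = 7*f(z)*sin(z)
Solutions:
 f(z) = C1/cos(z)^7


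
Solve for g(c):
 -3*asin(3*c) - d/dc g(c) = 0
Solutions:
 g(c) = C1 - 3*c*asin(3*c) - sqrt(1 - 9*c^2)


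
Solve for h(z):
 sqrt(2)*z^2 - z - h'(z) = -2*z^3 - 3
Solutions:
 h(z) = C1 + z^4/2 + sqrt(2)*z^3/3 - z^2/2 + 3*z


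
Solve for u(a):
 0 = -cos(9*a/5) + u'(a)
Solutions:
 u(a) = C1 + 5*sin(9*a/5)/9


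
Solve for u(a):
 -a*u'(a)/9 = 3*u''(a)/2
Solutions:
 u(a) = C1 + C2*erf(sqrt(3)*a/9)


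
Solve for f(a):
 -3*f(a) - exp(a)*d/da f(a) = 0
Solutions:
 f(a) = C1*exp(3*exp(-a))


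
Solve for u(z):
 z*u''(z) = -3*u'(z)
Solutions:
 u(z) = C1 + C2/z^2


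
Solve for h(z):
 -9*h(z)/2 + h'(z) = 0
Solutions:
 h(z) = C1*exp(9*z/2)


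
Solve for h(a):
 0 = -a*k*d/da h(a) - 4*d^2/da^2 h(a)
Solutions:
 h(a) = Piecewise((-sqrt(2)*sqrt(pi)*C1*erf(sqrt(2)*a*sqrt(k)/4)/sqrt(k) - C2, (k > 0) | (k < 0)), (-C1*a - C2, True))


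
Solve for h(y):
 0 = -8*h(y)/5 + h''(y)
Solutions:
 h(y) = C1*exp(-2*sqrt(10)*y/5) + C2*exp(2*sqrt(10)*y/5)


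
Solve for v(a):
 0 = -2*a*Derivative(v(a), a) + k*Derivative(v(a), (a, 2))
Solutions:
 v(a) = C1 + C2*erf(a*sqrt(-1/k))/sqrt(-1/k)


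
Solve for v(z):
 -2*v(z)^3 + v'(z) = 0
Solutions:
 v(z) = -sqrt(2)*sqrt(-1/(C1 + 2*z))/2
 v(z) = sqrt(2)*sqrt(-1/(C1 + 2*z))/2


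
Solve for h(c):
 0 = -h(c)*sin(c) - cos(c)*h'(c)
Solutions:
 h(c) = C1*cos(c)


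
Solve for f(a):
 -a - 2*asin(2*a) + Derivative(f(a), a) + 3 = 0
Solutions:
 f(a) = C1 + a^2/2 + 2*a*asin(2*a) - 3*a + sqrt(1 - 4*a^2)


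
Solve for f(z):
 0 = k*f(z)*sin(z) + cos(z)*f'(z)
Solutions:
 f(z) = C1*exp(k*log(cos(z)))


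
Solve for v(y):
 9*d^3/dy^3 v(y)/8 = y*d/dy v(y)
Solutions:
 v(y) = C1 + Integral(C2*airyai(2*3^(1/3)*y/3) + C3*airybi(2*3^(1/3)*y/3), y)


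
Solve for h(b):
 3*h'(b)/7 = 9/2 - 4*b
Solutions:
 h(b) = C1 - 14*b^2/3 + 21*b/2


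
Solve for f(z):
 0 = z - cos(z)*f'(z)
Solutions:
 f(z) = C1 + Integral(z/cos(z), z)


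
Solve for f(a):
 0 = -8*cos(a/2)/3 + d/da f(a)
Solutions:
 f(a) = C1 + 16*sin(a/2)/3


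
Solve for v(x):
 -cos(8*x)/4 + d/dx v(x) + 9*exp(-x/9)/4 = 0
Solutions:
 v(x) = C1 + sin(8*x)/32 + 81*exp(-x/9)/4


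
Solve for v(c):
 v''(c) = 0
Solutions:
 v(c) = C1 + C2*c


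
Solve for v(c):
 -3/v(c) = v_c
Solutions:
 v(c) = -sqrt(C1 - 6*c)
 v(c) = sqrt(C1 - 6*c)


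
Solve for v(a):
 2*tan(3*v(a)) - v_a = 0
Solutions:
 v(a) = -asin(C1*exp(6*a))/3 + pi/3
 v(a) = asin(C1*exp(6*a))/3


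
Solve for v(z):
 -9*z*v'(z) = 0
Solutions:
 v(z) = C1


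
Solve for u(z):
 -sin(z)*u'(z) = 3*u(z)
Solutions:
 u(z) = C1*(cos(z) + 1)^(3/2)/(cos(z) - 1)^(3/2)


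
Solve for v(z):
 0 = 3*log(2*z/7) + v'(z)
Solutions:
 v(z) = C1 - 3*z*log(z) + 3*z + z*log(343/8)


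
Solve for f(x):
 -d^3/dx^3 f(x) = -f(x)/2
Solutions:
 f(x) = C3*exp(2^(2/3)*x/2) + (C1*sin(2^(2/3)*sqrt(3)*x/4) + C2*cos(2^(2/3)*sqrt(3)*x/4))*exp(-2^(2/3)*x/4)


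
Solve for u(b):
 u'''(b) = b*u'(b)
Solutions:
 u(b) = C1 + Integral(C2*airyai(b) + C3*airybi(b), b)


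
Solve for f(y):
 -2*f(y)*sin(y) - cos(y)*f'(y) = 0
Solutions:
 f(y) = C1*cos(y)^2


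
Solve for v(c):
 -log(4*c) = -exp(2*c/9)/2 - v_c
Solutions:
 v(c) = C1 + c*log(c) + c*(-1 + 2*log(2)) - 9*exp(2*c/9)/4


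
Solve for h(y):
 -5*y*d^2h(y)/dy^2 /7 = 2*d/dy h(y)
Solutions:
 h(y) = C1 + C2/y^(9/5)


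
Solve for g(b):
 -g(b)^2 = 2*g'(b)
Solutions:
 g(b) = 2/(C1 + b)


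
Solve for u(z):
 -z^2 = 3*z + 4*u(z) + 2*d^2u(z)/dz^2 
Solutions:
 u(z) = C1*sin(sqrt(2)*z) + C2*cos(sqrt(2)*z) - z^2/4 - 3*z/4 + 1/4


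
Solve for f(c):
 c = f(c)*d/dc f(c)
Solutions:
 f(c) = -sqrt(C1 + c^2)
 f(c) = sqrt(C1 + c^2)


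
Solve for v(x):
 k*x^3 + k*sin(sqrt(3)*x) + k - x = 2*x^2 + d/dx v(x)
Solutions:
 v(x) = C1 + k*x^4/4 + k*x - sqrt(3)*k*cos(sqrt(3)*x)/3 - 2*x^3/3 - x^2/2


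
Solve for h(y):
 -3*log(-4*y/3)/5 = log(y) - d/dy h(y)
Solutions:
 h(y) = C1 + 8*y*log(y)/5 + y*(-8 - 3*log(3) + 6*log(2) + 3*I*pi)/5


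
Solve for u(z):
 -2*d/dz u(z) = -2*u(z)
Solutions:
 u(z) = C1*exp(z)


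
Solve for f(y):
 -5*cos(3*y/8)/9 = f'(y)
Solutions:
 f(y) = C1 - 40*sin(3*y/8)/27


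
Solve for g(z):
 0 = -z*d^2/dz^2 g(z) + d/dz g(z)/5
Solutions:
 g(z) = C1 + C2*z^(6/5)


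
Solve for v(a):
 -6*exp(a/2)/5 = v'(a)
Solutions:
 v(a) = C1 - 12*exp(a/2)/5


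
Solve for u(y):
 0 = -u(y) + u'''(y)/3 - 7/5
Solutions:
 u(y) = C3*exp(3^(1/3)*y) + (C1*sin(3^(5/6)*y/2) + C2*cos(3^(5/6)*y/2))*exp(-3^(1/3)*y/2) - 7/5


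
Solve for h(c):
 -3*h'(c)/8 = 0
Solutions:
 h(c) = C1


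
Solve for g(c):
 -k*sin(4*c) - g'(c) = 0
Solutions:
 g(c) = C1 + k*cos(4*c)/4


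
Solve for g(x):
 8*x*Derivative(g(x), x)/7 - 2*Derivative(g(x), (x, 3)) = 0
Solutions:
 g(x) = C1 + Integral(C2*airyai(14^(2/3)*x/7) + C3*airybi(14^(2/3)*x/7), x)


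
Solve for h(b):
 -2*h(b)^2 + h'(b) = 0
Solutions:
 h(b) = -1/(C1 + 2*b)


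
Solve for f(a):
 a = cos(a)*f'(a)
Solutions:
 f(a) = C1 + Integral(a/cos(a), a)


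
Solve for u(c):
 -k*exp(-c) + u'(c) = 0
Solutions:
 u(c) = C1 - k*exp(-c)


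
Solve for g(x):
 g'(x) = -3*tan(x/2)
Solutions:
 g(x) = C1 + 6*log(cos(x/2))


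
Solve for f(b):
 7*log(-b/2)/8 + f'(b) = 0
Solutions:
 f(b) = C1 - 7*b*log(-b)/8 + 7*b*(log(2) + 1)/8


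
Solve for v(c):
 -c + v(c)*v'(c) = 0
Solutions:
 v(c) = -sqrt(C1 + c^2)
 v(c) = sqrt(C1 + c^2)


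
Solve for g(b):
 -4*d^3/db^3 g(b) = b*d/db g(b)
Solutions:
 g(b) = C1 + Integral(C2*airyai(-2^(1/3)*b/2) + C3*airybi(-2^(1/3)*b/2), b)


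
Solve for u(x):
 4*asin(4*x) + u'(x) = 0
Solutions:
 u(x) = C1 - 4*x*asin(4*x) - sqrt(1 - 16*x^2)


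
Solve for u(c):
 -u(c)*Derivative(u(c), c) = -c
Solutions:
 u(c) = -sqrt(C1 + c^2)
 u(c) = sqrt(C1 + c^2)


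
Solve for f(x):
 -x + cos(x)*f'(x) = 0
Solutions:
 f(x) = C1 + Integral(x/cos(x), x)


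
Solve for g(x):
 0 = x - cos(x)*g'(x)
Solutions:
 g(x) = C1 + Integral(x/cos(x), x)


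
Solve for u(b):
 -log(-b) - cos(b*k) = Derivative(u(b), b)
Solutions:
 u(b) = C1 - b*log(-b) + b - Piecewise((sin(b*k)/k, Ne(k, 0)), (b, True))


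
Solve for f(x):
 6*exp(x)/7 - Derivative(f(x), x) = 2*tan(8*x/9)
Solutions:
 f(x) = C1 + 6*exp(x)/7 + 9*log(cos(8*x/9))/4


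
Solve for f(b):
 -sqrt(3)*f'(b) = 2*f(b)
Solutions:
 f(b) = C1*exp(-2*sqrt(3)*b/3)


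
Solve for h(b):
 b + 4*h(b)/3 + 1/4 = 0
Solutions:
 h(b) = -3*b/4 - 3/16


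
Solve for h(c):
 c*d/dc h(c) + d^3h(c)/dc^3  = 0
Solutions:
 h(c) = C1 + Integral(C2*airyai(-c) + C3*airybi(-c), c)


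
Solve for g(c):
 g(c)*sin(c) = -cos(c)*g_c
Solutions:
 g(c) = C1*cos(c)


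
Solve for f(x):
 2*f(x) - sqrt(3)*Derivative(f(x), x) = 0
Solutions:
 f(x) = C1*exp(2*sqrt(3)*x/3)


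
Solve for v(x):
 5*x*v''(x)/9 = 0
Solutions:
 v(x) = C1 + C2*x


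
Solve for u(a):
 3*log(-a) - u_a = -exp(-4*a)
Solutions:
 u(a) = C1 + 3*a*log(-a) - 3*a - exp(-4*a)/4


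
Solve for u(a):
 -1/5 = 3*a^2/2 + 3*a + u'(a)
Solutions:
 u(a) = C1 - a^3/2 - 3*a^2/2 - a/5


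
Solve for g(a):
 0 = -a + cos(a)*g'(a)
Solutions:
 g(a) = C1 + Integral(a/cos(a), a)


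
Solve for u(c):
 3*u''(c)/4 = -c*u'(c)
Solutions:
 u(c) = C1 + C2*erf(sqrt(6)*c/3)


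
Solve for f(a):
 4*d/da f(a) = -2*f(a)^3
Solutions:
 f(a) = -sqrt(-1/(C1 - a))
 f(a) = sqrt(-1/(C1 - a))


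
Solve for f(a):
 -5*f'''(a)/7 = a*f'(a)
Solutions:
 f(a) = C1 + Integral(C2*airyai(-5^(2/3)*7^(1/3)*a/5) + C3*airybi(-5^(2/3)*7^(1/3)*a/5), a)


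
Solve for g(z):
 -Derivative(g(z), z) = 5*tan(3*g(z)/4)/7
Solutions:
 g(z) = -4*asin(C1*exp(-15*z/28))/3 + 4*pi/3
 g(z) = 4*asin(C1*exp(-15*z/28))/3


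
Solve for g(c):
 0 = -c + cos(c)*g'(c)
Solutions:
 g(c) = C1 + Integral(c/cos(c), c)


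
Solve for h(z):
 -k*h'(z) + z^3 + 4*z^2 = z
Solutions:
 h(z) = C1 + z^4/(4*k) + 4*z^3/(3*k) - z^2/(2*k)


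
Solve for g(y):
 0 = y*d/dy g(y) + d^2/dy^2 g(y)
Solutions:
 g(y) = C1 + C2*erf(sqrt(2)*y/2)


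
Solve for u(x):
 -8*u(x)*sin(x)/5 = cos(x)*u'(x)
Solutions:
 u(x) = C1*cos(x)^(8/5)


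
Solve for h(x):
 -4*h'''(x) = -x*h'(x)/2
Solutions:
 h(x) = C1 + Integral(C2*airyai(x/2) + C3*airybi(x/2), x)


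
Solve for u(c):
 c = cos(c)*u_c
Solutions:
 u(c) = C1 + Integral(c/cos(c), c)


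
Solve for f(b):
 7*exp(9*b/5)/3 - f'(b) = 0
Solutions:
 f(b) = C1 + 35*exp(9*b/5)/27


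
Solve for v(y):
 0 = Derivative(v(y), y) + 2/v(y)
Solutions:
 v(y) = -sqrt(C1 - 4*y)
 v(y) = sqrt(C1 - 4*y)


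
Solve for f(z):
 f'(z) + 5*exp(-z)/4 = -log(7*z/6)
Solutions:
 f(z) = C1 - z*log(z) + z*(-log(7) + 1 + log(6)) + 5*exp(-z)/4


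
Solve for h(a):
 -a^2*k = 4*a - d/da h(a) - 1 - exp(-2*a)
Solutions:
 h(a) = C1 + a^3*k/3 + 2*a^2 - a + exp(-2*a)/2


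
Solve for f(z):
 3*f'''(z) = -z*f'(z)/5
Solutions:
 f(z) = C1 + Integral(C2*airyai(-15^(2/3)*z/15) + C3*airybi(-15^(2/3)*z/15), z)


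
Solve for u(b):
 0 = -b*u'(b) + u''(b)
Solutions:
 u(b) = C1 + C2*erfi(sqrt(2)*b/2)


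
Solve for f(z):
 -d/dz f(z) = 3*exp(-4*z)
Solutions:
 f(z) = C1 + 3*exp(-4*z)/4


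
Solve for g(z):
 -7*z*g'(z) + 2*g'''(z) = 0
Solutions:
 g(z) = C1 + Integral(C2*airyai(2^(2/3)*7^(1/3)*z/2) + C3*airybi(2^(2/3)*7^(1/3)*z/2), z)


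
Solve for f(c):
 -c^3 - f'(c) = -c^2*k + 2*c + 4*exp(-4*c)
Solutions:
 f(c) = C1 - c^4/4 + c^3*k/3 - c^2 + exp(-4*c)


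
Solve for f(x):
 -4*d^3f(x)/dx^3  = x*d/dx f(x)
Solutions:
 f(x) = C1 + Integral(C2*airyai(-2^(1/3)*x/2) + C3*airybi(-2^(1/3)*x/2), x)


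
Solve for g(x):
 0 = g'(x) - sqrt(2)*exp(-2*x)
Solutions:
 g(x) = C1 - sqrt(2)*exp(-2*x)/2


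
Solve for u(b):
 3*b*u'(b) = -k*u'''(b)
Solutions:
 u(b) = C1 + Integral(C2*airyai(3^(1/3)*b*(-1/k)^(1/3)) + C3*airybi(3^(1/3)*b*(-1/k)^(1/3)), b)


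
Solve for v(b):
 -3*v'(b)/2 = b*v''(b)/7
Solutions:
 v(b) = C1 + C2/b^(19/2)


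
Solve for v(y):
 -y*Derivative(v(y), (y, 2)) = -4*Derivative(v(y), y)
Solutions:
 v(y) = C1 + C2*y^5


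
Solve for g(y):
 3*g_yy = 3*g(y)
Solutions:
 g(y) = C1*exp(-y) + C2*exp(y)


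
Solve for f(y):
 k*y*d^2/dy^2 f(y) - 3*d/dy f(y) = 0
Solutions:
 f(y) = C1 + y^(((re(k) + 3)*re(k) + im(k)^2)/(re(k)^2 + im(k)^2))*(C2*sin(3*log(y)*Abs(im(k))/(re(k)^2 + im(k)^2)) + C3*cos(3*log(y)*im(k)/(re(k)^2 + im(k)^2)))


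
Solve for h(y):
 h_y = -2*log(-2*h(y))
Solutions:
 Integral(1/(log(-_y) + log(2)), (_y, h(y)))/2 = C1 - y


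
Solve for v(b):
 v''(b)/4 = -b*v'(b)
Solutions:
 v(b) = C1 + C2*erf(sqrt(2)*b)


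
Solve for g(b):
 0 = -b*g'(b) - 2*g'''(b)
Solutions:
 g(b) = C1 + Integral(C2*airyai(-2^(2/3)*b/2) + C3*airybi(-2^(2/3)*b/2), b)


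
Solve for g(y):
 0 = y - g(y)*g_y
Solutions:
 g(y) = -sqrt(C1 + y^2)
 g(y) = sqrt(C1 + y^2)


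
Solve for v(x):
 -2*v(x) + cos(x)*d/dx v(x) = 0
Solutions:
 v(x) = C1*(sin(x) + 1)/(sin(x) - 1)


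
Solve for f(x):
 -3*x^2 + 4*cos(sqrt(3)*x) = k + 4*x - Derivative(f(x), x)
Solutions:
 f(x) = C1 + k*x + x^3 + 2*x^2 - 4*sqrt(3)*sin(sqrt(3)*x)/3


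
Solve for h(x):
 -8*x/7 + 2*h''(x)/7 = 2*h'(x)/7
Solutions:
 h(x) = C1 + C2*exp(x) - 2*x^2 - 4*x


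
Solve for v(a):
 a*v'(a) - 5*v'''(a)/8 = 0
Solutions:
 v(a) = C1 + Integral(C2*airyai(2*5^(2/3)*a/5) + C3*airybi(2*5^(2/3)*a/5), a)


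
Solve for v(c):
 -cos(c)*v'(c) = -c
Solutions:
 v(c) = C1 + Integral(c/cos(c), c)


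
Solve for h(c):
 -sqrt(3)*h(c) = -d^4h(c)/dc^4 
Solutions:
 h(c) = C1*exp(-3^(1/8)*c) + C2*exp(3^(1/8)*c) + C3*sin(3^(1/8)*c) + C4*cos(3^(1/8)*c)


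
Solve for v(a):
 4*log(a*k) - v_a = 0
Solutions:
 v(a) = C1 + 4*a*log(a*k) - 4*a


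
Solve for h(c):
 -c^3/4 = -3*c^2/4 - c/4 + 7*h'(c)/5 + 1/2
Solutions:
 h(c) = C1 - 5*c^4/112 + 5*c^3/28 + 5*c^2/56 - 5*c/14


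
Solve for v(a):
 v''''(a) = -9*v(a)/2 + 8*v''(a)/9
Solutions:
 v(a) = (C1*sin(2^(3/4)*sqrt(3)*a*sin(atan(sqrt(1394)/8)/2)/2) + C2*cos(2^(3/4)*sqrt(3)*a*sin(atan(sqrt(1394)/8)/2)/2))*exp(-2^(3/4)*sqrt(3)*a*cos(atan(sqrt(1394)/8)/2)/2) + (C3*sin(2^(3/4)*sqrt(3)*a*sin(atan(sqrt(1394)/8)/2)/2) + C4*cos(2^(3/4)*sqrt(3)*a*sin(atan(sqrt(1394)/8)/2)/2))*exp(2^(3/4)*sqrt(3)*a*cos(atan(sqrt(1394)/8)/2)/2)


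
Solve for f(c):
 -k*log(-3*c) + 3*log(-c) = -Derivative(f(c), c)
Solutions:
 f(c) = C1 + c*(k - 3)*log(-c) + c*(-k + k*log(3) + 3)


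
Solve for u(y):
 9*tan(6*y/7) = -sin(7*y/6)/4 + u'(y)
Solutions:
 u(y) = C1 - 21*log(cos(6*y/7))/2 - 3*cos(7*y/6)/14


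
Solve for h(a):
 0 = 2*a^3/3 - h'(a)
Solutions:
 h(a) = C1 + a^4/6


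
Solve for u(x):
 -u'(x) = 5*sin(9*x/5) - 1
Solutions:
 u(x) = C1 + x + 25*cos(9*x/5)/9


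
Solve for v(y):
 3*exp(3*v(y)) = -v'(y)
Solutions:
 v(y) = log((-3^(2/3) - 3*3^(1/6)*I)*(1/(C1 + 3*y))^(1/3)/6)
 v(y) = log((-3^(2/3) + 3*3^(1/6)*I)*(1/(C1 + 3*y))^(1/3)/6)
 v(y) = log(1/(C1 + 9*y))/3


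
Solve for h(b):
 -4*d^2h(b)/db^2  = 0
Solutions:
 h(b) = C1 + C2*b


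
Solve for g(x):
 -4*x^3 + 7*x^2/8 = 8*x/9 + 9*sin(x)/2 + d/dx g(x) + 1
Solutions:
 g(x) = C1 - x^4 + 7*x^3/24 - 4*x^2/9 - x + 9*cos(x)/2


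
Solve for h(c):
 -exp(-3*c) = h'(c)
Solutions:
 h(c) = C1 + exp(-3*c)/3


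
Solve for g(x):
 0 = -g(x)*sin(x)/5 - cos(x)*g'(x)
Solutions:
 g(x) = C1*cos(x)^(1/5)


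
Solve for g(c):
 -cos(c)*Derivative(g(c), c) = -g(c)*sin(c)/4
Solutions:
 g(c) = C1/cos(c)^(1/4)


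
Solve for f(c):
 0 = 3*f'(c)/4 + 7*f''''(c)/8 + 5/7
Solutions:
 f(c) = C1 + C4*exp(-6^(1/3)*7^(2/3)*c/7) - 20*c/21 + (C2*sin(2^(1/3)*3^(5/6)*7^(2/3)*c/14) + C3*cos(2^(1/3)*3^(5/6)*7^(2/3)*c/14))*exp(6^(1/3)*7^(2/3)*c/14)


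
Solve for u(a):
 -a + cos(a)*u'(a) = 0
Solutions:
 u(a) = C1 + Integral(a/cos(a), a)


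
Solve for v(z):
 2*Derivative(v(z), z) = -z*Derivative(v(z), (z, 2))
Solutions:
 v(z) = C1 + C2/z


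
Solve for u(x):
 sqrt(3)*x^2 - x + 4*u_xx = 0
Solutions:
 u(x) = C1 + C2*x - sqrt(3)*x^4/48 + x^3/24


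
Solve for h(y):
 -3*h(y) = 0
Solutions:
 h(y) = 0


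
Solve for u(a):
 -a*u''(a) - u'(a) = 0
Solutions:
 u(a) = C1 + C2*log(a)


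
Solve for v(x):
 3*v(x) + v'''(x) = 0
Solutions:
 v(x) = C3*exp(-3^(1/3)*x) + (C1*sin(3^(5/6)*x/2) + C2*cos(3^(5/6)*x/2))*exp(3^(1/3)*x/2)


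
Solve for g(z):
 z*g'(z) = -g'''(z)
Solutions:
 g(z) = C1 + Integral(C2*airyai(-z) + C3*airybi(-z), z)
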